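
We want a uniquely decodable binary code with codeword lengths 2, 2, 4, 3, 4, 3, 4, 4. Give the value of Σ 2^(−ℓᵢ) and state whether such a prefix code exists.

1; yes

With common denominator 2^4 = 16: Σ 2^(−ℓᵢ) = 4/16 + 4/16 + 1/16 + 2/16 + 1/16 + 2/16 + 1/16 + 1/16 = 16/16 = 1.
Kraft's inequality requires Σ ≤ 1; here Σ = 1 ≤ 1, so such a prefix code exists.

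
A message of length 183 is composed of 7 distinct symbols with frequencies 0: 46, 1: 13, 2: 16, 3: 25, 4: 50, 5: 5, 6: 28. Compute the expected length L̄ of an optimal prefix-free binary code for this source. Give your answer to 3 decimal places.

Probabilities are the counts divided by 183.
Repeatedly combine the two least-probable nodes; the expected code length is the sum of the merged weights.
merge 5/183 + 13/183 → 6/61
merge 16/183 + 6/61 → 34/183
merge 25/183 + 28/183 → 53/183
merge 34/183 + 46/183 → 80/183
merge 50/183 + 53/183 → 103/183
merge 80/183 + 103/183 → 1
L = 6/61 + 34/183 + 53/183 + 80/183 + 103/183 + 1 = 157/61 ≈ 2.574 bits/symbol.

2.574 bits/symbol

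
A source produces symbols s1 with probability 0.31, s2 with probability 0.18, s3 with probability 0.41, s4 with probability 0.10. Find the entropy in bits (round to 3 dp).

1.829 bits

H = −Σ pᵢ log₂ pᵢ.
−0.31·log₂(0.31) = 0.5238
−0.18·log₂(0.18) = 0.4453
−0.41·log₂(0.41) = 0.5274
−0.10·log₂(0.10) = 0.3322
Sum ≈ 1.8287 → 1.829 bits.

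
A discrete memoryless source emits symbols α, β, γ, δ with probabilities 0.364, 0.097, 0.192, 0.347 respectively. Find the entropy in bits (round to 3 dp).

1.844 bits

H = −Σ pᵢ log₂ pᵢ.
−0.364·log₂(0.364) = 0.5307
−0.097·log₂(0.097) = 0.3265
−0.192·log₂(0.192) = 0.4571
−0.347·log₂(0.347) = 0.5299
Sum ≈ 1.8442 → 1.844 bits.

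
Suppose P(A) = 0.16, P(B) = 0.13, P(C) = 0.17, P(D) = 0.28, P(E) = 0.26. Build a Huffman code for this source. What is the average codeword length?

Repeatedly combine the two least-probable nodes; the expected code length is the sum of the merged weights.
merge 13/100 + 4/25 → 29/100
merge 17/100 + 13/50 → 43/100
merge 7/25 + 29/100 → 57/100
merge 43/100 + 57/100 → 1
L = 29/100 + 43/100 + 57/100 + 1 = 229/100 = 2.29 bits/symbol.

2.29 bits/symbol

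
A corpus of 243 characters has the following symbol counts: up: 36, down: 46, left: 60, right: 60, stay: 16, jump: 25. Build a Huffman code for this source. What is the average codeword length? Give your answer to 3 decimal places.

2.486 bits/symbol

Probabilities are the counts divided by 243.
Repeatedly combine the two least-probable nodes; the expected code length is the sum of the merged weights.
merge 16/243 + 25/243 → 41/243
merge 4/27 + 41/243 → 77/243
merge 46/243 + 20/81 → 106/243
merge 20/81 + 77/243 → 137/243
merge 106/243 + 137/243 → 1
L = 41/243 + 77/243 + 106/243 + 137/243 + 1 = 604/243 ≈ 2.486 bits/symbol.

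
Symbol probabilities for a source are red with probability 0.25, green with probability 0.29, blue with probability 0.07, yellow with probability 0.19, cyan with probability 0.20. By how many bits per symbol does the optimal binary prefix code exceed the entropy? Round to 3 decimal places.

0.054 bits

Entropy H = −Σ p log₂ p ≈ 2.2061 bits.
Huffman merges: 7/100+19/100→13/50; 1/5+1/4→9/20; 13/50+29/100→11/20; 9/20+11/20→1. L = 113/50 ≈ 2.2600.
L − H = 2.2600 − 2.2061 = 0.054 bits.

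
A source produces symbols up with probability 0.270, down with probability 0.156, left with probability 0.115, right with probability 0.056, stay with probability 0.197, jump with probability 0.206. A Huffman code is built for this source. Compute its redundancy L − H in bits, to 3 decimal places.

0.047 bits

Entropy H = −Σ p log₂ p ≈ 2.4511 bits.
Huffman merges: 7/125+23/200→171/1000; 39/250+171/1000→327/1000; 197/1000+103/500→403/1000; 27/100+327/1000→597/1000; 403/1000+597/1000→1. L = 1249/500 ≈ 2.4980.
L − H = 2.4980 − 2.4511 = 0.047 bits.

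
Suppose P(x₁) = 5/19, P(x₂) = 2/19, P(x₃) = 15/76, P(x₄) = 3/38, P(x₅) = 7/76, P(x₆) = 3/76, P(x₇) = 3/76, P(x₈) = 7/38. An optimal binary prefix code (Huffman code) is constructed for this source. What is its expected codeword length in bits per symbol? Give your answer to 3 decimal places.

2.776 bits/symbol

Repeatedly combine the two least-probable nodes; the expected code length is the sum of the merged weights.
merge 3/76 + 3/76 → 3/38
merge 3/38 + 3/38 → 3/19
merge 7/76 + 2/19 → 15/76
merge 3/19 + 7/38 → 13/38
merge 15/76 + 15/76 → 15/38
merge 5/19 + 13/38 → 23/38
merge 15/38 + 23/38 → 1
L = 3/38 + 3/19 + 15/76 + 13/38 + 15/38 + 23/38 + 1 = 211/76 ≈ 2.776 bits/symbol.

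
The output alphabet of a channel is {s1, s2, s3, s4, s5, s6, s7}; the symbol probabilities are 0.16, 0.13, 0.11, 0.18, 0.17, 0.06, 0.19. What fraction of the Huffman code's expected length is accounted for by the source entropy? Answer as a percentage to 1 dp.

Entropy H = −Σ p log₂ p ≈ 2.7346 bits.
Huffman merges: 3/50+11/100→17/100; 13/100+4/25→29/100; 17/100+17/100→17/50; 9/50+19/100→37/100; 29/100+17/50→63/100; 37/100+63/100→1. L = 14/5 ≈ 2.8000.
Efficiency = H/L = 2.7346/2.8000 = 97.7%.

97.7%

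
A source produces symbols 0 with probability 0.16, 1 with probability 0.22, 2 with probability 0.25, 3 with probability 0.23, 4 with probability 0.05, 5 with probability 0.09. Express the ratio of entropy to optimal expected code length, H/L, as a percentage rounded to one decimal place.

Entropy H = −Σ p log₂ p ≈ 2.4200 bits.
Huffman merges: 1/20+9/100→7/50; 7/50+4/25→3/10; 11/50+23/100→9/20; 1/4+3/10→11/20; 9/20+11/20→1. L = 61/25 ≈ 2.4400.
Efficiency = H/L = 2.4200/2.4400 = 99.2%.

99.2%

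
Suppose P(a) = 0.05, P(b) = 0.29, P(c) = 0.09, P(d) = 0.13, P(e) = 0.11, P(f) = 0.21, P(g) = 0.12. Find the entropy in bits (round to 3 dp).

H = −Σ pᵢ log₂ pᵢ.
−0.05·log₂(0.05) = 0.2161
−0.29·log₂(0.29) = 0.5179
−0.09·log₂(0.09) = 0.3127
−0.13·log₂(0.13) = 0.3826
−0.11·log₂(0.11) = 0.3503
−0.21·log₂(0.21) = 0.4728
−0.12·log₂(0.12) = 0.3671
Sum ≈ 2.6195 → 2.619 bits.

2.619 bits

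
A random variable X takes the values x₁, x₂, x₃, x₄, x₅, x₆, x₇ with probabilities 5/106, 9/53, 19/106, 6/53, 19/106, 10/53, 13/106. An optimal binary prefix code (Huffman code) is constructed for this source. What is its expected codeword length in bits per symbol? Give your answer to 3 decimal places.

2.792 bits/symbol

Repeatedly combine the two least-probable nodes; the expected code length is the sum of the merged weights.
merge 5/106 + 6/53 → 17/106
merge 13/106 + 17/106 → 15/53
merge 9/53 + 19/106 → 37/106
merge 19/106 + 10/53 → 39/106
merge 15/53 + 37/106 → 67/106
merge 39/106 + 67/106 → 1
L = 17/106 + 15/53 + 37/106 + 39/106 + 67/106 + 1 = 148/53 ≈ 2.792 bits/symbol.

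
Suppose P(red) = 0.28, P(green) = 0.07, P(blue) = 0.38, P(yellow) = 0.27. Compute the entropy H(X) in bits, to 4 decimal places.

1.8232 bits

H = −Σ pᵢ log₂ pᵢ.
−0.28·log₂(0.28) = 0.5142
−0.07·log₂(0.07) = 0.2686
−0.38·log₂(0.38) = 0.5305
−0.27·log₂(0.27) = 0.5100
Sum ≈ 1.8232 → 1.8232 bits.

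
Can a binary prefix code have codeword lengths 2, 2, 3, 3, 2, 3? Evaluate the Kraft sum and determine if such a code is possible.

With common denominator 2^3 = 8: Σ 2^(−ℓᵢ) = 2/8 + 2/8 + 1/8 + 1/8 + 2/8 + 1/8 = 9/8 = 1.125.
Kraft's inequality requires Σ ≤ 1; here Σ = 1.125 > 1, so no such prefix code exists.

1.125; no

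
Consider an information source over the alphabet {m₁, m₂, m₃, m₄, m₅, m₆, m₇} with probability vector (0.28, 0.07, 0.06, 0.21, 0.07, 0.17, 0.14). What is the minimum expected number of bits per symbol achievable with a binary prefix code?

Repeatedly combine the two least-probable nodes; the expected code length is the sum of the merged weights.
merge 3/50 + 7/100 → 13/100
merge 7/100 + 13/100 → 1/5
merge 7/50 + 17/100 → 31/100
merge 1/5 + 21/100 → 41/100
merge 7/25 + 31/100 → 59/100
merge 41/100 + 59/100 → 1
L = 13/100 + 1/5 + 31/100 + 41/100 + 59/100 + 1 = 66/25 = 2.64 bits/symbol.

2.64 bits/symbol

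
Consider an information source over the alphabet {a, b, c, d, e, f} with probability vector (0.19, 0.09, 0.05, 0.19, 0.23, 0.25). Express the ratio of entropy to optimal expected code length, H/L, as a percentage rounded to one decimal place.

Entropy H = −Σ p log₂ p ≈ 2.4269 bits.
Huffman merges: 1/20+9/100→7/50; 7/50+19/100→33/100; 19/100+23/100→21/50; 1/4+33/100→29/50; 21/50+29/50→1. L = 247/100 ≈ 2.4700.
Efficiency = H/L = 2.4269/2.4700 = 98.3%.

98.3%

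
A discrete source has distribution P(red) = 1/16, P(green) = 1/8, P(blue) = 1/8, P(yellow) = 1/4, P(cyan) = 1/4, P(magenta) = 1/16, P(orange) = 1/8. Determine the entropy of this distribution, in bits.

Each probability is a power of 1/2, so log₂(1/p) is an integer.
H = Σ p·log₂(1/p) = 1/16·4 + 1/8·3 + 1/8·3 + 1/4·2 + 1/4·2 + 1/16·4 + 1/8·3 = 2.625 bits.

2.625 bits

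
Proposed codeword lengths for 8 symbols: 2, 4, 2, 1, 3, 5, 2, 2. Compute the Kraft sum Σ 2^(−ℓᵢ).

1.71875

With common denominator 2^5 = 32: Σ 2^(−ℓᵢ) = 8/32 + 2/32 + 8/32 + 16/32 + 4/32 + 1/32 + 8/32 + 8/32 = 55/32 = 1.71875.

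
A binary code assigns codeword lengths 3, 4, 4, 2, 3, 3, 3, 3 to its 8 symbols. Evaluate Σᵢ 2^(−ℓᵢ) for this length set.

With common denominator 2^4 = 16: Σ 2^(−ℓᵢ) = 2/16 + 1/16 + 1/16 + 4/16 + 2/16 + 2/16 + 2/16 + 2/16 = 16/16 = 1.

1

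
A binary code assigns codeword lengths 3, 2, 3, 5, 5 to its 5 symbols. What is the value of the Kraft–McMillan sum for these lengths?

With common denominator 2^5 = 32: Σ 2^(−ℓᵢ) = 4/32 + 8/32 + 4/32 + 1/32 + 1/32 = 18/32 = 0.5625.

0.5625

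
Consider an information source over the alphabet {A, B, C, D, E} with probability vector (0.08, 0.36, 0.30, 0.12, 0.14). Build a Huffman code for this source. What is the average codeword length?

2.18 bits/symbol

Repeatedly combine the two least-probable nodes; the expected code length is the sum of the merged weights.
merge 2/25 + 3/25 → 1/5
merge 7/50 + 1/5 → 17/50
merge 3/10 + 17/50 → 16/25
merge 9/25 + 16/25 → 1
L = 1/5 + 17/50 + 16/25 + 1 = 109/50 = 2.18 bits/symbol.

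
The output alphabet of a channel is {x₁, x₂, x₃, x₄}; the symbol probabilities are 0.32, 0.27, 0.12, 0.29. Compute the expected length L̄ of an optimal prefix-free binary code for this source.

Repeatedly combine the two least-probable nodes; the expected code length is the sum of the merged weights.
merge 3/25 + 27/100 → 39/100
merge 29/100 + 8/25 → 61/100
merge 39/100 + 61/100 → 1
L = 39/100 + 61/100 + 1 = 2 bits/symbol.

2 bits/symbol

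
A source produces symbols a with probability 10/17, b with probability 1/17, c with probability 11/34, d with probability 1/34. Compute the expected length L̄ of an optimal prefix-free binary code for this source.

1.5 bits/symbol

Repeatedly combine the two least-probable nodes; the expected code length is the sum of the merged weights.
merge 1/34 + 1/17 → 3/34
merge 3/34 + 11/34 → 7/17
merge 7/17 + 10/17 → 1
L = 3/34 + 7/17 + 1 = 3/2 = 1.5 bits/symbol.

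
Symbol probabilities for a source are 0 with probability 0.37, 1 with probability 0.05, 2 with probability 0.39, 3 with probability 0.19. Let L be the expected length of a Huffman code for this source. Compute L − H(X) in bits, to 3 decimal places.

0.118 bits

Entropy H = −Σ p log₂ p ≈ 1.7318 bits.
Huffman merges: 1/20+19/100→6/25; 6/25+37/100→61/100; 39/100+61/100→1. L = 37/20 ≈ 1.8500.
L − H = 1.8500 − 1.7318 = 0.118 bits.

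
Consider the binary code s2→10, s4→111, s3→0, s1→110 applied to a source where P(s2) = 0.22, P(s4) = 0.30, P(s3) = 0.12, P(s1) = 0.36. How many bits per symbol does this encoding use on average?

L̄ = Σ pᵢ·ℓᵢ = 0.22·2 + 0.30·3 + 0.12·1 + 0.36·3 = 2.54 bits/symbol.

2.54 bits/symbol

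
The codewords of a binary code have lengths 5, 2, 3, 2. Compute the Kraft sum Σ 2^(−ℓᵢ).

0.65625

With common denominator 2^5 = 32: Σ 2^(−ℓᵢ) = 1/32 + 8/32 + 4/32 + 8/32 = 21/32 = 0.65625.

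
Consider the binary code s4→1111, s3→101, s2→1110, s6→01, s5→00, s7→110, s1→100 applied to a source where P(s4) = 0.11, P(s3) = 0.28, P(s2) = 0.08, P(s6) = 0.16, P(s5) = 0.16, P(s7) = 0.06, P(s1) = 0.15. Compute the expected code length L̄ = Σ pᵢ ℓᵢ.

2.87 bits/symbol

L̄ = Σ pᵢ·ℓᵢ = 0.11·4 + 0.28·3 + 0.08·4 + 0.16·2 + 0.16·2 + 0.06·3 + 0.15·3 = 2.87 bits/symbol.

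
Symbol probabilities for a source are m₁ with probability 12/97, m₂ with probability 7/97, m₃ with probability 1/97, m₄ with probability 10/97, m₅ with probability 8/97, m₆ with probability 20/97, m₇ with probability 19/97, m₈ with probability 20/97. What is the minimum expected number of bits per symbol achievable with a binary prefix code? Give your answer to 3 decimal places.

Repeatedly combine the two least-probable nodes; the expected code length is the sum of the merged weights.
merge 1/97 + 7/97 → 8/97
merge 8/97 + 8/97 → 16/97
merge 10/97 + 12/97 → 22/97
merge 16/97 + 19/97 → 35/97
merge 20/97 + 20/97 → 40/97
merge 22/97 + 35/97 → 57/97
merge 40/97 + 57/97 → 1
L = 8/97 + 16/97 + 22/97 + 35/97 + 40/97 + 57/97 + 1 = 275/97 ≈ 2.835 bits/symbol.

2.835 bits/symbol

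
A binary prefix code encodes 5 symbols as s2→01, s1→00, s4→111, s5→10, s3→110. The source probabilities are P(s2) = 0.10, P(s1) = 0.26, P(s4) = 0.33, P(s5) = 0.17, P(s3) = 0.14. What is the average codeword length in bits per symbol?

L̄ = Σ pᵢ·ℓᵢ = 0.10·2 + 0.26·2 + 0.33·3 + 0.17·2 + 0.14·3 = 2.47 bits/symbol.

2.47 bits/symbol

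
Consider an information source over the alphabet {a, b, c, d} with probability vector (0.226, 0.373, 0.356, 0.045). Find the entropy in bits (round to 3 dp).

H = −Σ pᵢ log₂ pᵢ.
−0.226·log₂(0.226) = 0.4849
−0.373·log₂(0.373) = 0.5307
−0.356·log₂(0.356) = 0.5305
−0.045·log₂(0.045) = 0.2013
Sum ≈ 1.7474 → 1.747 bits.

1.747 bits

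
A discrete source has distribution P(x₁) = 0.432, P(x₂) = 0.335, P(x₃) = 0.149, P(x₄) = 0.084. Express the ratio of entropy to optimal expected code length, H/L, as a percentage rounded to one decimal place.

97.8%

Entropy H = −Σ p log₂ p ≈ 1.7611 bits.
Huffman merges: 21/250+149/1000→233/1000; 233/1000+67/200→71/125; 54/125+71/125→1. L = 1801/1000 ≈ 1.8010.
Efficiency = H/L = 1.7611/1.8010 = 97.8%.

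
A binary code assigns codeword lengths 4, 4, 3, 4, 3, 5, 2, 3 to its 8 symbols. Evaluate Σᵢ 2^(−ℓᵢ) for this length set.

With common denominator 2^5 = 32: Σ 2^(−ℓᵢ) = 2/32 + 2/32 + 4/32 + 2/32 + 4/32 + 1/32 + 8/32 + 4/32 = 27/32 = 0.84375.

0.84375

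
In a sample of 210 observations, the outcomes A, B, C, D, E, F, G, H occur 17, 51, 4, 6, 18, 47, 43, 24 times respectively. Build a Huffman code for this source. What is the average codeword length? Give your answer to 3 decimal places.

Probabilities are the counts divided by 210.
Repeatedly combine the two least-probable nodes; the expected code length is the sum of the merged weights.
merge 2/105 + 1/35 → 1/21
merge 1/21 + 17/210 → 9/70
merge 3/35 + 4/35 → 1/5
merge 9/70 + 1/5 → 23/70
merge 43/210 + 47/210 → 3/7
merge 17/70 + 23/70 → 4/7
merge 3/7 + 4/7 → 1
L = 1/21 + 9/70 + 1/5 + 23/70 + 3/7 + 4/7 + 1 = 284/105 ≈ 2.705 bits/symbol.

2.705 bits/symbol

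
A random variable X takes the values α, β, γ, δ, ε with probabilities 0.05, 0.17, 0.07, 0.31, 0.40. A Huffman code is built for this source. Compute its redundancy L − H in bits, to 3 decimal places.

Entropy H = −Σ p log₂ p ≈ 1.9718 bits.
Huffman merges: 1/20+7/100→3/25; 3/25+17/100→29/100; 29/100+31/100→3/5; 2/5+3/5→1. L = 201/100 ≈ 2.0100.
L − H = 2.0100 − 1.9718 = 0.038 bits.

0.038 bits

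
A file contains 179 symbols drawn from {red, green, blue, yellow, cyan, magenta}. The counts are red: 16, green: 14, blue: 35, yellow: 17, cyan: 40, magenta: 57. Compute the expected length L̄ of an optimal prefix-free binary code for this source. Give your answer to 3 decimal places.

2.430 bits/symbol

Probabilities are the counts divided by 179.
Repeatedly combine the two least-probable nodes; the expected code length is the sum of the merged weights.
merge 14/179 + 16/179 → 30/179
merge 17/179 + 30/179 → 47/179
merge 35/179 + 40/179 → 75/179
merge 47/179 + 57/179 → 104/179
merge 75/179 + 104/179 → 1
L = 30/179 + 47/179 + 75/179 + 104/179 + 1 = 435/179 ≈ 2.430 bits/symbol.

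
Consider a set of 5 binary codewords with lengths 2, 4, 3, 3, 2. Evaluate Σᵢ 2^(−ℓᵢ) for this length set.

With common denominator 2^4 = 16: Σ 2^(−ℓᵢ) = 4/16 + 1/16 + 2/16 + 2/16 + 4/16 = 13/16 = 0.8125.

0.8125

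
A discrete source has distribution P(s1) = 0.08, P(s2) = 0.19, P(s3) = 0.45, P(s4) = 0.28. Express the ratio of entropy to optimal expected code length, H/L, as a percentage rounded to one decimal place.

97.8%

Entropy H = −Σ p log₂ p ≈ 1.7794 bits.
Huffman merges: 2/25+19/100→27/100; 27/100+7/25→11/20; 9/20+11/20→1. L = 91/50 ≈ 1.8200.
Efficiency = H/L = 1.7794/1.8200 = 97.8%.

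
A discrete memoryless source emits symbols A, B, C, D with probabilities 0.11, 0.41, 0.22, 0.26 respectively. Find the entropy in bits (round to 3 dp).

1.864 bits

H = −Σ pᵢ log₂ pᵢ.
−0.11·log₂(0.11) = 0.3503
−0.41·log₂(0.41) = 0.5274
−0.22·log₂(0.22) = 0.4806
−0.26·log₂(0.26) = 0.5053
Sum ≈ 1.8635 → 1.864 bits.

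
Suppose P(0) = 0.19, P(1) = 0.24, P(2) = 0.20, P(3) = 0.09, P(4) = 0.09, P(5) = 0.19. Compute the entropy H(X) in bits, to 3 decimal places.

H = −Σ pᵢ log₂ pᵢ.
−0.19·log₂(0.19) = 0.4552
−0.24·log₂(0.24) = 0.4941
−0.20·log₂(0.20) = 0.4644
−0.09·log₂(0.09) = 0.3127
−0.09·log₂(0.09) = 0.3127
−0.19·log₂(0.19) = 0.4552
Sum ≈ 2.4943 → 2.494 bits.

2.494 bits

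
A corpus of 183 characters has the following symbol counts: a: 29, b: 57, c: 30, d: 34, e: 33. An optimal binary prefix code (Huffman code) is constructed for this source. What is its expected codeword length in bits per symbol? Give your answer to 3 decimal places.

Probabilities are the counts divided by 183.
Repeatedly combine the two least-probable nodes; the expected code length is the sum of the merged weights.
merge 29/183 + 10/61 → 59/183
merge 11/61 + 34/183 → 67/183
merge 19/61 + 59/183 → 116/183
merge 67/183 + 116/183 → 1
L = 59/183 + 67/183 + 116/183 + 1 = 425/183 ≈ 2.322 bits/symbol.

2.322 bits/symbol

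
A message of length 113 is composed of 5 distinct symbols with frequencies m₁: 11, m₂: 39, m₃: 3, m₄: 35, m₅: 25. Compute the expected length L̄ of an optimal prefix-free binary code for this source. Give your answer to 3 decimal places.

2.124 bits/symbol

Probabilities are the counts divided by 113.
Repeatedly combine the two least-probable nodes; the expected code length is the sum of the merged weights.
merge 3/113 + 11/113 → 14/113
merge 14/113 + 25/113 → 39/113
merge 35/113 + 39/113 → 74/113
merge 39/113 + 74/113 → 1
L = 14/113 + 39/113 + 74/113 + 1 = 240/113 ≈ 2.124 bits/symbol.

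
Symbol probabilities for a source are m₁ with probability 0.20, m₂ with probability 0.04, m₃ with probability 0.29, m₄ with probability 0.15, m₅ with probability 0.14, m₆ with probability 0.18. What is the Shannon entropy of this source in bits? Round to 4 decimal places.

2.4210 bits

H = −Σ pᵢ log₂ pᵢ.
−0.20·log₂(0.20) = 0.4644
−0.04·log₂(0.04) = 0.1858
−0.29·log₂(0.29) = 0.5179
−0.15·log₂(0.15) = 0.4105
−0.14·log₂(0.14) = 0.3971
−0.18·log₂(0.18) = 0.4453
Sum ≈ 2.4210 → 2.4210 bits.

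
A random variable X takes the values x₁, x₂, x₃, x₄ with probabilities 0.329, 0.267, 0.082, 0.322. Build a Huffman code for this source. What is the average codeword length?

Repeatedly combine the two least-probable nodes; the expected code length is the sum of the merged weights.
merge 41/500 + 267/1000 → 349/1000
merge 161/500 + 329/1000 → 651/1000
merge 349/1000 + 651/1000 → 1
L = 349/1000 + 651/1000 + 1 = 2 bits/symbol.

2 bits/symbol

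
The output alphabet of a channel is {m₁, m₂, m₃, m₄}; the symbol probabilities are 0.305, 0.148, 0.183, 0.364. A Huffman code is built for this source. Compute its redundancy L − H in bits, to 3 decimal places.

0.057 bits

Entropy H = −Σ p log₂ p ≈ 1.9095 bits.
Huffman merges: 37/250+183/1000→331/1000; 61/200+331/1000→159/250; 91/250+159/250→1. L = 1967/1000 ≈ 1.9670.
L − H = 1.9670 − 1.9095 = 0.057 bits.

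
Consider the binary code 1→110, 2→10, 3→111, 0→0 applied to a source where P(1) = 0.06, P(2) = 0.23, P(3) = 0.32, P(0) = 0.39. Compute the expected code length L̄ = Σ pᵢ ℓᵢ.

L̄ = Σ pᵢ·ℓᵢ = 0.06·3 + 0.23·2 + 0.32·3 + 0.39·1 = 1.99 bits/symbol.

1.99 bits/symbol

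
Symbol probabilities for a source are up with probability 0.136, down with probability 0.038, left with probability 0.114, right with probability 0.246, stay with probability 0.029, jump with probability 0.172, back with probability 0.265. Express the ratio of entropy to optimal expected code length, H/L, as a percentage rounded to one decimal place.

Entropy H = −Σ p log₂ p ≈ 2.5183 bits.
Huffman merges: 29/1000+19/500→67/1000; 67/1000+57/500→181/1000; 17/125+43/250→77/250; 181/1000+123/500→427/1000; 53/200+77/250→573/1000; 427/1000+573/1000→1. L = 639/250 ≈ 2.5560.
Efficiency = H/L = 2.5183/2.5560 = 98.5%.

98.5%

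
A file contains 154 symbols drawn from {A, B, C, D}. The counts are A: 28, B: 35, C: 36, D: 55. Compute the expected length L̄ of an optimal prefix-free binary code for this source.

2 bits/symbol

Probabilities are the counts divided by 154.
Repeatedly combine the two least-probable nodes; the expected code length is the sum of the merged weights.
merge 2/11 + 5/22 → 9/22
merge 18/77 + 5/14 → 13/22
merge 9/22 + 13/22 → 1
L = 9/22 + 13/22 + 1 = 2 bits/symbol.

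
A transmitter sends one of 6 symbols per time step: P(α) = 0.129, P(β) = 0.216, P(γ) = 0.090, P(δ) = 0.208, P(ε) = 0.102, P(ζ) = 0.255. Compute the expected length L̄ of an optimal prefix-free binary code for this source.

Repeatedly combine the two least-probable nodes; the expected code length is the sum of the merged weights.
merge 9/100 + 51/500 → 24/125
merge 129/1000 + 24/125 → 321/1000
merge 26/125 + 27/125 → 53/125
merge 51/200 + 321/1000 → 72/125
merge 53/125 + 72/125 → 1
L = 24/125 + 321/1000 + 53/125 + 72/125 + 1 = 2513/1000 = 2.513 bits/symbol.

2.513 bits/symbol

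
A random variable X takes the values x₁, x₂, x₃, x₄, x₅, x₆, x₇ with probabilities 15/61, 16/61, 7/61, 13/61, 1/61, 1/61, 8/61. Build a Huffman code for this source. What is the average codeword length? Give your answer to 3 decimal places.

Repeatedly combine the two least-probable nodes; the expected code length is the sum of the merged weights.
merge 1/61 + 1/61 → 2/61
merge 2/61 + 7/61 → 9/61
merge 8/61 + 9/61 → 17/61
merge 13/61 + 15/61 → 28/61
merge 16/61 + 17/61 → 33/61
merge 28/61 + 33/61 → 1
L = 2/61 + 9/61 + 17/61 + 28/61 + 33/61 + 1 = 150/61 ≈ 2.459 bits/symbol.

2.459 bits/symbol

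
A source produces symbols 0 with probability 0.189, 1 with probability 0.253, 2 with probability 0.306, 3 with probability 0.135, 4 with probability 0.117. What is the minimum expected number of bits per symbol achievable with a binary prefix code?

Repeatedly combine the two least-probable nodes; the expected code length is the sum of the merged weights.
merge 117/1000 + 27/200 → 63/250
merge 189/1000 + 63/250 → 441/1000
merge 253/1000 + 153/500 → 559/1000
merge 441/1000 + 559/1000 → 1
L = 63/250 + 441/1000 + 559/1000 + 1 = 563/250 = 2.252 bits/symbol.

2.252 bits/symbol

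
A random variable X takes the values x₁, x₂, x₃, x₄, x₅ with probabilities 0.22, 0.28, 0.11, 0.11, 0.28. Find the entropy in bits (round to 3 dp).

H = −Σ pᵢ log₂ pᵢ.
−0.22·log₂(0.22) = 0.4806
−0.28·log₂(0.28) = 0.5142
−0.11·log₂(0.11) = 0.3503
−0.11·log₂(0.11) = 0.3503
−0.28·log₂(0.28) = 0.5142
Sum ≈ 2.2096 → 2.210 bits.

2.210 bits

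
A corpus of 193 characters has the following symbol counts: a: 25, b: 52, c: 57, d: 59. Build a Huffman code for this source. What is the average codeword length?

2 bits/symbol

Probabilities are the counts divided by 193.
Repeatedly combine the two least-probable nodes; the expected code length is the sum of the merged weights.
merge 25/193 + 52/193 → 77/193
merge 57/193 + 59/193 → 116/193
merge 77/193 + 116/193 → 1
L = 77/193 + 116/193 + 1 = 2 bits/symbol.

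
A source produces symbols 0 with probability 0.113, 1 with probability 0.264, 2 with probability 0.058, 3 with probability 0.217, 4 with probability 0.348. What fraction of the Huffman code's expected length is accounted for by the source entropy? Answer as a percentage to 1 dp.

Entropy H = −Σ p log₂ p ≈ 2.1092 bits.
Huffman merges: 29/500+113/1000→171/1000; 171/1000+217/1000→97/250; 33/125+87/250→153/250; 97/250+153/250→1. L = 2171/1000 ≈ 2.1710.
Efficiency = H/L = 2.1092/2.1710 = 97.2%.

97.2%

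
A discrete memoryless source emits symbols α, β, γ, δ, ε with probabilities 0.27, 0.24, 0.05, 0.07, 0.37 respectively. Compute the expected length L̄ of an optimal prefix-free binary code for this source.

Repeatedly combine the two least-probable nodes; the expected code length is the sum of the merged weights.
merge 1/20 + 7/100 → 3/25
merge 3/25 + 6/25 → 9/25
merge 27/100 + 9/25 → 63/100
merge 37/100 + 63/100 → 1
L = 3/25 + 9/25 + 63/100 + 1 = 211/100 = 2.11 bits/symbol.

2.11 bits/symbol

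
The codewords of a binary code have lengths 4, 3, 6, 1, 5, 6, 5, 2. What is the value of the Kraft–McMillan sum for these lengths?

1.03125

With common denominator 2^6 = 64: Σ 2^(−ℓᵢ) = 4/64 + 8/64 + 1/64 + 32/64 + 2/64 + 1/64 + 2/64 + 16/64 = 66/64 = 1.03125.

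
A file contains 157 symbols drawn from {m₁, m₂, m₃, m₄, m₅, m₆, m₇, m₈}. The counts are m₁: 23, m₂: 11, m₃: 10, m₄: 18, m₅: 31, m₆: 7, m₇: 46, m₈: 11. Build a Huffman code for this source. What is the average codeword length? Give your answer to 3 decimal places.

2.758 bits/symbol

Probabilities are the counts divided by 157.
Repeatedly combine the two least-probable nodes; the expected code length is the sum of the merged weights.
merge 7/157 + 10/157 → 17/157
merge 11/157 + 11/157 → 22/157
merge 17/157 + 18/157 → 35/157
merge 22/157 + 23/157 → 45/157
merge 31/157 + 35/157 → 66/157
merge 45/157 + 46/157 → 91/157
merge 66/157 + 91/157 → 1
L = 17/157 + 22/157 + 35/157 + 45/157 + 66/157 + 91/157 + 1 = 433/157 ≈ 2.758 bits/symbol.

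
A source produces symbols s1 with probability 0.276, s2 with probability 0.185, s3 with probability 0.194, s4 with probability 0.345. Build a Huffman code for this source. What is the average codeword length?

Repeatedly combine the two least-probable nodes; the expected code length is the sum of the merged weights.
merge 37/200 + 97/500 → 379/1000
merge 69/250 + 69/200 → 621/1000
merge 379/1000 + 621/1000 → 1
L = 379/1000 + 621/1000 + 1 = 2 bits/symbol.

2 bits/symbol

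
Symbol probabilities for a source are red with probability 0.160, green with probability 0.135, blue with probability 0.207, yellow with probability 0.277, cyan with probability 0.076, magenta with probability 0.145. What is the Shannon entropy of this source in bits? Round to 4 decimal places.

2.4829 bits

H = −Σ pᵢ log₂ pᵢ.
−0.160·log₂(0.160) = 0.4230
−0.135·log₂(0.135) = 0.3900
−0.207·log₂(0.207) = 0.4704
−0.277·log₂(0.277) = 0.5130
−0.076·log₂(0.076) = 0.2826
−0.145·log₂(0.145) = 0.4040
Sum ≈ 2.4829 → 2.4829 bits.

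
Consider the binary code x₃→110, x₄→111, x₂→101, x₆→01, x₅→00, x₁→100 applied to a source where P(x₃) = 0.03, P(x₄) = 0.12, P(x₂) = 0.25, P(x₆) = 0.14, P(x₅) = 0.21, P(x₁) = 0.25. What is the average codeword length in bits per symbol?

2.65 bits/symbol

L̄ = Σ pᵢ·ℓᵢ = 0.03·3 + 0.12·3 + 0.25·3 + 0.14·2 + 0.21·2 + 0.25·3 = 2.65 bits/symbol.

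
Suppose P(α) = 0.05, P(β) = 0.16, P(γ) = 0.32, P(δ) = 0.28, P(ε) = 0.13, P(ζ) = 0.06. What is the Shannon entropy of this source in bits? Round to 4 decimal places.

H = −Σ pᵢ log₂ pᵢ.
−0.05·log₂(0.05) = 0.2161
−0.16·log₂(0.16) = 0.4230
−0.32·log₂(0.32) = 0.5260
−0.28·log₂(0.28) = 0.5142
−0.13·log₂(0.13) = 0.3826
−0.06·log₂(0.06) = 0.2435
Sum ≈ 2.3055 → 2.3055 bits.

2.3055 bits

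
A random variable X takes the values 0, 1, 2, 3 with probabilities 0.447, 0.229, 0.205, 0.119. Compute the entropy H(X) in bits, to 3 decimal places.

H = −Σ pᵢ log₂ pᵢ.
−0.447·log₂(0.447) = 0.5193
−0.229·log₂(0.229) = 0.4870
−0.205·log₂(0.205) = 0.4687
−0.119·log₂(0.119) = 0.3654
Sum ≈ 1.8404 → 1.840 bits.

1.840 bits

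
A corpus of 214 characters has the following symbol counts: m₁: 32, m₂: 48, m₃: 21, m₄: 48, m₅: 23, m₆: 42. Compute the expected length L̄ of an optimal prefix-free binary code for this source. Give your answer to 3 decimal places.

Probabilities are the counts divided by 214.
Repeatedly combine the two least-probable nodes; the expected code length is the sum of the merged weights.
merge 21/214 + 23/214 → 22/107
merge 16/107 + 21/107 → 37/107
merge 22/107 + 24/107 → 46/107
merge 24/107 + 37/107 → 61/107
merge 46/107 + 61/107 → 1
L = 22/107 + 37/107 + 46/107 + 61/107 + 1 = 273/107 ≈ 2.551 bits/symbol.

2.551 bits/symbol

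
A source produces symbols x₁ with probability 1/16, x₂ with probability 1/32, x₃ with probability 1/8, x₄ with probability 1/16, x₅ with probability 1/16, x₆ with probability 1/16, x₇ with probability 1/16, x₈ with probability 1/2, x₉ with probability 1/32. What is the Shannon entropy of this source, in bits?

2.4375 bits

Each probability is a power of 1/2, so log₂(1/p) is an integer.
H = Σ p·log₂(1/p) = 1/16·4 + 1/32·5 + 1/8·3 + 1/16·4 + 1/16·4 + 1/16·4 + 1/16·4 + 1/2·1 + 1/32·5 = 2.4375 bits.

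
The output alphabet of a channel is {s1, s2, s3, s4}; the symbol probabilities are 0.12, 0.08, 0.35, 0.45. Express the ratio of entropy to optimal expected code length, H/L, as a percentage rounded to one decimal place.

97.5%

Entropy H = −Σ p log₂ p ≈ 1.7071 bits.
Huffman merges: 2/25+3/25→1/5; 1/5+7/20→11/20; 9/20+11/20→1. L = 7/4 ≈ 1.7500.
Efficiency = H/L = 1.7071/1.7500 = 97.5%.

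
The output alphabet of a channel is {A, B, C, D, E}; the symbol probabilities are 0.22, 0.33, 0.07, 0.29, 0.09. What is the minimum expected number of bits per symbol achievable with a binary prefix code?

2.16 bits/symbol

Repeatedly combine the two least-probable nodes; the expected code length is the sum of the merged weights.
merge 7/100 + 9/100 → 4/25
merge 4/25 + 11/50 → 19/50
merge 29/100 + 33/100 → 31/50
merge 19/50 + 31/50 → 1
L = 4/25 + 19/50 + 31/50 + 1 = 54/25 = 2.16 bits/symbol.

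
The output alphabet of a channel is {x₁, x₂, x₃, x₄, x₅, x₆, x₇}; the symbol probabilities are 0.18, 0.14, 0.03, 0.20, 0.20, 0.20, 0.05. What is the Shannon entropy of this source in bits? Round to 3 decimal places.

H = −Σ pᵢ log₂ pᵢ.
−0.18·log₂(0.18) = 0.4453
−0.14·log₂(0.14) = 0.3971
−0.03·log₂(0.03) = 0.1518
−0.20·log₂(0.20) = 0.4644
−0.20·log₂(0.20) = 0.4644
−0.20·log₂(0.20) = 0.4644
−0.05·log₂(0.05) = 0.2161
Sum ≈ 2.6034 → 2.603 bits.

2.603 bits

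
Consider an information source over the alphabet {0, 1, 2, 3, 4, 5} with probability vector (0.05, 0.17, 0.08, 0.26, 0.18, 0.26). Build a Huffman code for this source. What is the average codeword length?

Repeatedly combine the two least-probable nodes; the expected code length is the sum of the merged weights.
merge 1/20 + 2/25 → 13/100
merge 13/100 + 17/100 → 3/10
merge 9/50 + 13/50 → 11/25
merge 13/50 + 3/10 → 14/25
merge 11/25 + 14/25 → 1
L = 13/100 + 3/10 + 11/25 + 14/25 + 1 = 243/100 = 2.43 bits/symbol.

2.43 bits/symbol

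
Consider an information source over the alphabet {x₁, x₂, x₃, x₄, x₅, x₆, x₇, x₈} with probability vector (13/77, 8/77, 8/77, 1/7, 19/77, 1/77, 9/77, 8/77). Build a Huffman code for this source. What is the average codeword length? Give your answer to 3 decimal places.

Repeatedly combine the two least-probable nodes; the expected code length is the sum of the merged weights.
merge 1/77 + 8/77 → 9/77
merge 8/77 + 8/77 → 16/77
merge 9/77 + 9/77 → 18/77
merge 1/7 + 13/77 → 24/77
merge 16/77 + 18/77 → 34/77
merge 19/77 + 24/77 → 43/77
merge 34/77 + 43/77 → 1
L = 9/77 + 16/77 + 18/77 + 24/77 + 34/77 + 43/77 + 1 = 221/77 ≈ 2.870 bits/symbol.

2.870 bits/symbol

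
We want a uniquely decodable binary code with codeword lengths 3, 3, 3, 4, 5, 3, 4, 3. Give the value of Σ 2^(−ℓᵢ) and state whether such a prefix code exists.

With common denominator 2^5 = 32: Σ 2^(−ℓᵢ) = 4/32 + 4/32 + 4/32 + 2/32 + 1/32 + 4/32 + 2/32 + 4/32 = 25/32 = 0.78125.
Kraft's inequality requires Σ ≤ 1; here Σ = 0.78125 ≤ 1, so such a prefix code exists.

0.78125; yes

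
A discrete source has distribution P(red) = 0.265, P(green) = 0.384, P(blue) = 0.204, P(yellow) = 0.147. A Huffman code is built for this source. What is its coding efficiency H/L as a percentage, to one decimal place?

Entropy H = −Σ p log₂ p ≈ 1.9124 bits.
Huffman merges: 147/1000+51/250→351/1000; 53/200+351/1000→77/125; 48/125+77/125→1. L = 1967/1000 ≈ 1.9670.
Efficiency = H/L = 1.9124/1.9670 = 97.2%.

97.2%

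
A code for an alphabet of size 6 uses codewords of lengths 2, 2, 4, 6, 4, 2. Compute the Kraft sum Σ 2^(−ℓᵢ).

With common denominator 2^6 = 64: Σ 2^(−ℓᵢ) = 16/64 + 16/64 + 4/64 + 1/64 + 4/64 + 16/64 = 57/64 = 0.890625.

0.890625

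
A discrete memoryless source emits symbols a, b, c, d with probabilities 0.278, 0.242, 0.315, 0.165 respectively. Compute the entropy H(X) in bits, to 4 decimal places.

H = −Σ pᵢ log₂ pᵢ.
−0.278·log₂(0.278) = 0.5134
−0.242·log₂(0.242) = 0.4954
−0.315·log₂(0.315) = 0.5250
−0.165·log₂(0.165) = 0.4289
Sum ≈ 1.9627 → 1.9627 bits.

1.9627 bits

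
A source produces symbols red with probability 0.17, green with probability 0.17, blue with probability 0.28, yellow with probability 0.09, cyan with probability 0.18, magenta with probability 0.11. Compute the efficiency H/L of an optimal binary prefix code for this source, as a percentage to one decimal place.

98.1%

Entropy H = −Σ p log₂ p ≈ 2.4916 bits.
Huffman merges: 9/100+11/100→1/5; 17/100+17/100→17/50; 9/50+1/5→19/50; 7/25+17/50→31/50; 19/50+31/50→1. L = 127/50 ≈ 2.5400.
Efficiency = H/L = 2.4916/2.5400 = 98.1%.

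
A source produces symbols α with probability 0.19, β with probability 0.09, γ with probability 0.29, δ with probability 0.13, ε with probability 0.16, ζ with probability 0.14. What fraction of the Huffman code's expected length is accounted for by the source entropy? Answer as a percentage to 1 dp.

Entropy H = −Σ p log₂ p ≈ 2.4886 bits.
Huffman merges: 9/100+13/100→11/50; 7/50+4/25→3/10; 19/100+11/50→41/100; 29/100+3/10→59/100; 41/100+59/100→1. L = 63/25 ≈ 2.5200.
Efficiency = H/L = 2.4886/2.5200 = 98.8%.

98.8%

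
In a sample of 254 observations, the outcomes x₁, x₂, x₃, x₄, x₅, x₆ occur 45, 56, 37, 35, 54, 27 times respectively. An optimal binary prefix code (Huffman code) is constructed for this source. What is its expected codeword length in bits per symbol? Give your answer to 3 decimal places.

2.567 bits/symbol

Probabilities are the counts divided by 254.
Repeatedly combine the two least-probable nodes; the expected code length is the sum of the merged weights.
merge 27/254 + 35/254 → 31/127
merge 37/254 + 45/254 → 41/127
merge 27/127 + 28/127 → 55/127
merge 31/127 + 41/127 → 72/127
merge 55/127 + 72/127 → 1
L = 31/127 + 41/127 + 55/127 + 72/127 + 1 = 326/127 ≈ 2.567 bits/symbol.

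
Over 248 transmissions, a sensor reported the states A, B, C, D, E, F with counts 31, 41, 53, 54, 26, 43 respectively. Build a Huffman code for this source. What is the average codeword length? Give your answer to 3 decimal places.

Probabilities are the counts divided by 248.
Repeatedly combine the two least-probable nodes; the expected code length is the sum of the merged weights.
merge 13/124 + 1/8 → 57/248
merge 41/248 + 43/248 → 21/62
merge 53/248 + 27/124 → 107/248
merge 57/248 + 21/62 → 141/248
merge 107/248 + 141/248 → 1
L = 57/248 + 21/62 + 107/248 + 141/248 + 1 = 637/248 ≈ 2.569 bits/symbol.

2.569 bits/symbol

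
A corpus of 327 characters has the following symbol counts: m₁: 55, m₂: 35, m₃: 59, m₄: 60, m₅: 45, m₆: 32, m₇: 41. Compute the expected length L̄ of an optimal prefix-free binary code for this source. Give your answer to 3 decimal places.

Probabilities are the counts divided by 327.
Repeatedly combine the two least-probable nodes; the expected code length is the sum of the merged weights.
merge 32/327 + 35/327 → 67/327
merge 41/327 + 15/109 → 86/327
merge 55/327 + 59/327 → 38/109
merge 20/109 + 67/327 → 127/327
merge 86/327 + 38/109 → 200/327
merge 127/327 + 200/327 → 1
L = 67/327 + 86/327 + 38/109 + 127/327 + 200/327 + 1 = 307/109 ≈ 2.817 bits/symbol.

2.817 bits/symbol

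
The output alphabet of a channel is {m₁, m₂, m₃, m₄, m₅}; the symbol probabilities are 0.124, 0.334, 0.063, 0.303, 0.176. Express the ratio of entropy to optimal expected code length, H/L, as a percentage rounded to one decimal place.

Entropy H = −Σ p log₂ p ≈ 2.1162 bits.
Huffman merges: 63/1000+31/250→187/1000; 22/125+187/1000→363/1000; 303/1000+167/500→637/1000; 363/1000+637/1000→1. L = 2187/1000 ≈ 2.1870.
Efficiency = H/L = 2.1162/2.1870 = 96.8%.

96.8%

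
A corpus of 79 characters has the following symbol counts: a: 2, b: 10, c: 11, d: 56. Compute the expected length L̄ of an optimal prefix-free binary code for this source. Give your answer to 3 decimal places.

Probabilities are the counts divided by 79.
Repeatedly combine the two least-probable nodes; the expected code length is the sum of the merged weights.
merge 2/79 + 10/79 → 12/79
merge 11/79 + 12/79 → 23/79
merge 23/79 + 56/79 → 1
L = 12/79 + 23/79 + 1 = 114/79 ≈ 1.443 bits/symbol.

1.443 bits/symbol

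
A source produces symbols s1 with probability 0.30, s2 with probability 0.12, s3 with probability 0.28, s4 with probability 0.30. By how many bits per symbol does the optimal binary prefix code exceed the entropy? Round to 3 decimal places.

0.077 bits

Entropy H = −Σ p log₂ p ≈ 1.9235 bits.
Huffman merges: 3/25+7/25→2/5; 3/10+3/10→3/5; 2/5+3/5→1. L = 2 ≈ 2.0000.
L − H = 2.0000 − 1.9235 = 0.077 bits.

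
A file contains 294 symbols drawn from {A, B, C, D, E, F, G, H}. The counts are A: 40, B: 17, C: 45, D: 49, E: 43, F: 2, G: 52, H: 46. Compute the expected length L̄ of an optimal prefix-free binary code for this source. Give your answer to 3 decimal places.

2.888 bits/symbol

Probabilities are the counts divided by 294.
Repeatedly combine the two least-probable nodes; the expected code length is the sum of the merged weights.
merge 1/147 + 17/294 → 19/294
merge 19/294 + 20/147 → 59/294
merge 43/294 + 15/98 → 44/147
merge 23/147 + 1/6 → 95/294
merge 26/147 + 59/294 → 37/98
merge 44/147 + 95/294 → 61/98
merge 37/98 + 61/98 → 1
L = 19/294 + 59/294 + 44/147 + 95/294 + 37/98 + 61/98 + 1 = 283/98 ≈ 2.888 bits/symbol.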